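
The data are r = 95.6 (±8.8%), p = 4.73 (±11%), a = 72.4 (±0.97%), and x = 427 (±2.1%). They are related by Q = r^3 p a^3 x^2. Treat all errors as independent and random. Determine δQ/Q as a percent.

Relative error in a monomial: (δQ/Q)² = Σ (nᵢ · δxᵢ/xᵢ)².
  (3·δr/r)² = (3×0.0880)² = 0.0697;  (1·δp/p)² = (1×0.110)² = 0.0121;  (3·δa/a)² = (3×0.00970)² = 0.000847;  (2·δx/x)² = (2×0.0210)² = 0.00176
δQ/Q = √(0.0844) = 0.291

29.1%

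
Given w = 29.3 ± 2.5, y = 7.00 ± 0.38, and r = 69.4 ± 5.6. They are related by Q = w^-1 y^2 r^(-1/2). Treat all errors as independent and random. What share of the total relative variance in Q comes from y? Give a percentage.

57.0%

(δQ/Q)² = (-1·δw/w)² + (2·δy/y)² + (−½·δr/r)²
  w term: (-1×0.0853)² = 0.00728
  y term: (2×0.0543)² = 0.0118
  r term: (-0.5×0.0807)² = 0.00163
Total = 0.0207. Share from y = 0.0118/0.0207 = 0.570.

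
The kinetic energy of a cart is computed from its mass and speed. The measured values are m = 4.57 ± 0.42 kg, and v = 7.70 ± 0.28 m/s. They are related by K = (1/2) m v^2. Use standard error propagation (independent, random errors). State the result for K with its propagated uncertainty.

Since K is a product/quotient, work with relative uncertainties:
  (1·δm/m)² = (1×0.0919)² = 0.00845;  (2·δv/v)² = (2×0.0364)² = 0.00529
δK/K = √(0.0137) = 0.117
K = 135 J, so δK = 0.117 × 135 = 15.9 J.

135 ± 15.9 J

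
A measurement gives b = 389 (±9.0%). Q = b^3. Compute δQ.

For a monomial Q ∝ b^3, fractional errors add in quadrature:
  (3·δb/b)² = (3×0.0900)² = 0.0729
δQ/Q = √(0.0729) = 0.270
Q = 5.89e+07, so δQ = 0.270 × 5.89e+07 = 1.59e+07.

1.59e+07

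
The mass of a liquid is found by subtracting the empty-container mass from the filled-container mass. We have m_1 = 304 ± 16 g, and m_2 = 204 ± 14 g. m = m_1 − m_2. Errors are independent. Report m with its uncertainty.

100 ± 21.3 g

Each term contributes (cᵢ δxᵢ)² to (δm)²:
  (δm_1)² = 256;  (δm_2)² = 196
δm = √(452) = 21.3 g
m = 100 g.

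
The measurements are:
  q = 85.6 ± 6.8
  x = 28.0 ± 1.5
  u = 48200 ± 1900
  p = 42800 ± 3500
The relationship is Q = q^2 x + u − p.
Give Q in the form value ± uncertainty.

Let w = q^2·x = 2.05e+05. δw/w = √((2·δq/q)² + (1·δx/x)²) = √(0.0252 + 0.00287) = 0.168, so δw = 34400.
Q = w + u − p: δQ = √(δw² + δu² + δp²) = √(1.18e+09 + 3.61e+06 + 1.22e+07) = 34600
Q = 2.11e+05.

(2.11 ± 0.346) × 10^5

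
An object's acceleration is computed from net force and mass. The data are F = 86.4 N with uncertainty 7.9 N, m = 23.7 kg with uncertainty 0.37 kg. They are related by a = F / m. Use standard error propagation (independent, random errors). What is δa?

0.338 m/s^2

Relative error in a monomial: (δa/a)² = Σ (nᵢ · δxᵢ/xᵢ)².
  (1·δF/F)² = (1×0.0914)² = 0.00836;  (-1·δm/m)² = (-1×0.0156)² = 0.000244
δa/a = √(0.00860) = 0.0928
a = 3.65 m/s^2, so δa = 0.0928 × 3.65 = 0.338 m/s^2.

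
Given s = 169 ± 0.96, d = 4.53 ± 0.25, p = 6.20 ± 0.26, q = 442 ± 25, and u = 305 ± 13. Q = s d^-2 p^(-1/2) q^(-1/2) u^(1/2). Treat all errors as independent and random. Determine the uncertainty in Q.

Each factor contributes (exponent × relative error)² to (δQ/Q)²:
  (1·δs/s)² = (1×0.00568)² = 3.23e-05;  (-2·δd/d)² = (-2×0.0552)² = 0.0122;  (−½·δp/p)² = (-0.5×0.0419)² = 0.000440;  (−½·δq/q)² = (-0.5×0.0566)² = 0.000800;  (½·δu/u)² = (0.5×0.0426)² = 0.000454
δQ/Q = √(0.0139) = 0.118
Q = 2.75, so δQ = 0.118 × 2.75 = 0.324.

0.324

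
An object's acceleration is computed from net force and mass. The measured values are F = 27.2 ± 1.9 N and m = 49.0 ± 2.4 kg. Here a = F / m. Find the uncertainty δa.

0.0474 m/s^2

a is a product of powers, so relative uncertainties combine in quadrature:
  (1·δF/F)² = (1×0.0699)² = 0.00488;  (-1·δm/m)² = (-1×0.0490)² = 0.00240
δa/a = √(0.00728) = 0.0853
a = 0.555 m/s^2, so δa = 0.0853 × 0.555 = 0.0474 m/s^2.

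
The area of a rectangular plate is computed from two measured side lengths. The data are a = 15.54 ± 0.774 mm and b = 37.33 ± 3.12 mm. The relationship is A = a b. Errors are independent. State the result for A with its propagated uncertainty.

580.1 ± 56.4 mm^2

Since A is a product/quotient, work with relative uncertainties:
  (1·δa/a)² = (1×0.0498)² = 0.00248;  (1·δb/b)² = (1×0.0836)² = 0.00699
δA/A = √(0.00947) = 0.0973
A = 580.1 mm^2, so δA = 0.0973 × 580.1 = 56.4 mm^2.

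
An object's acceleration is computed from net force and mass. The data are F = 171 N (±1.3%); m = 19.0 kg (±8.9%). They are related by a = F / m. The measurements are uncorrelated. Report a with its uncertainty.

a is a product of powers, so relative uncertainties combine in quadrature:
  (1·δF/F)² = (1×0.0130)² = 0.000169;  (-1·δm/m)² = (-1×0.0890)² = 0.00792
δa/a = √(0.00809) = 0.0899
a = 9.00 m/s^2, so δa = 0.0899 × 9.00 = 0.809 m/s^2.

9.00 ± 0.809 m/s^2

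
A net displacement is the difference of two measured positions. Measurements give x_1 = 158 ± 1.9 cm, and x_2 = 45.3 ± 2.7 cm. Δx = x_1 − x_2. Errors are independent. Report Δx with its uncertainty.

113 ± 3.30 cm

For a sum/difference, combine absolute errors in quadrature:
  (δx_1)² = 3.61;  (δx_2)² = 7.29
δΔx = √(10.9) = 3.30 cm
Δx = 113 cm.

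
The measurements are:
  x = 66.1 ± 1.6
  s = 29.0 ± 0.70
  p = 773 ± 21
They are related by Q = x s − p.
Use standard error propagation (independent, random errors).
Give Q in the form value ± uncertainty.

Let w = x·s = 1920. δw/w = √((1·δx/x)² + (1·δs/s)²) = √(0.000586 + 0.000583) = 0.0342, so δw = 65.5.
Q = w − p: δQ = √(δw² + δp²) = √(4290 + 441) = 68.8
Q = 1140.

1140 ± 68.8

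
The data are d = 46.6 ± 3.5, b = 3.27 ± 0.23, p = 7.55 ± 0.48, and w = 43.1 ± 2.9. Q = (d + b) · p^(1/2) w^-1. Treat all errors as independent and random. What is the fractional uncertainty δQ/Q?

Let u = d + b = 49.9. δu = √(δd² + δb²) = √(12.2 + 0.0529) = 3.51, so δu/u = 0.0703.
Q is then a monomial in u, p, w:
δQ/Q = √((δu/u)² + (½·δp/p)² + (-1·δw/w)²) = √(0.00495 + 0.00101 + 0.00453) = 0.102

0.102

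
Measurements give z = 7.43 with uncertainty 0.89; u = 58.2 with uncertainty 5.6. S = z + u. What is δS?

For a sum/difference, combine absolute errors in quadrature:
  (δz)² = 0.792;  (δu)² = 31.4
δS = √(32.2) = 5.67

5.67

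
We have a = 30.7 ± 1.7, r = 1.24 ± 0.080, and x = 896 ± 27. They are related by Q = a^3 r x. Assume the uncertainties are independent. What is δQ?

5.81e+06

Products/powers → add relative errors in quadrature, weighted by exponent:
  (3·δa/a)² = (3×0.0554)² = 0.0276;  (1·δr/r)² = (1×0.0645)² = 0.00416;  (1·δx/x)² = (1×0.0301)² = 0.000908
δQ/Q = √(0.0327) = 0.181
Q = 3.21e+07, so δQ = 0.181 × 3.21e+07 = 5.81e+06.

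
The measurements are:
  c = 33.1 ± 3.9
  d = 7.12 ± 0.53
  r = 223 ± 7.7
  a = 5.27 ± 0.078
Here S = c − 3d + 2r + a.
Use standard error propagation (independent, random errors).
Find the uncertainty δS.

For a sum/difference, combine absolute errors in quadrature:
  (δc)² = 15.2;  (3·δd)² = 2.53;  (2·δr)² = 237;  (δa)² = 0.00608
δS = √(255) = 16.0

16.0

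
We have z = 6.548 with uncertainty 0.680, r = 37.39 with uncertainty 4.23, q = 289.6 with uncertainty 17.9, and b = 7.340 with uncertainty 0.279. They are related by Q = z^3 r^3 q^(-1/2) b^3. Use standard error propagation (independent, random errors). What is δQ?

1.62e+08

Relative error in a monomial: (δQ/Q)² = Σ (nᵢ · δxᵢ/xᵢ)².
  (3·δz/z)² = (3×0.104)² = 0.0971;  (3·δr/r)² = (3×0.113)² = 0.115;  (−½·δq/q)² = (-0.5×0.0618)² = 0.000955;  (3·δb/b)² = (3×0.0380)² = 0.0130
δQ/Q = √(0.226) = 0.476
Q = 3.41e+08, so δQ = 0.476 × 3.41e+08 = 1.62e+08.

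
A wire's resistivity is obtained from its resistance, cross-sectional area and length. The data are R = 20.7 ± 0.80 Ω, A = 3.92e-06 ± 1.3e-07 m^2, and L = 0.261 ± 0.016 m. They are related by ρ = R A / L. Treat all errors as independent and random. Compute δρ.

2.48e-05 Ω·m

Each factor contributes (exponent × relative error)² to (δρ/ρ)²:
  (1·δR/R)² = (1×0.0386)² = 0.00149;  (1·δA/A)² = (1×0.0332)² = 0.00110;  (-1·δL/L)² = (-1×0.0613)² = 0.00376
δρ/ρ = √(0.00635) = 0.0797
ρ = 0.000311 Ω·m, so δρ = 0.0797 × 0.000311 = 2.48e-05 Ω·m.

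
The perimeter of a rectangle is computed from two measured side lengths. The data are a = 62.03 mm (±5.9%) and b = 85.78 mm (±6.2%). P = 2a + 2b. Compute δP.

12.9 mm

For a sum/difference, combine absolute errors in quadrature:
  (2·δa)² = 53.6;  (2·δb)² = 113
δP = √(167) = 12.9 mm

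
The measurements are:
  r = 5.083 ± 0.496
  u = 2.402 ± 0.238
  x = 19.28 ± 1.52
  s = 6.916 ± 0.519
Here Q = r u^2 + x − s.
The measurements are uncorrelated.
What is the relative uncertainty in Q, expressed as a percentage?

Let p = r·u^2 = 29.33. δp/p = √((1·δr/r)² + (2·δu/u)²) = √(0.00952 + 0.0393) = 0.221, so δp = 6.48.
Q = p + x − s: δQ = √(δp² + δx² + δs²) = √(42.0 + 2.31 + 0.269) = 6.67
Q = 41.69, so δQ/Q = 6.67/41.69 = 0.160.

16.0%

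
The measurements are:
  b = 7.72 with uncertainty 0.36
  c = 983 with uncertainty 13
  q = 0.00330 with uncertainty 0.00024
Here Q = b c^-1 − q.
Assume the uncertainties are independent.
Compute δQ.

0.000450

Let p = b·c^-1 = 0.00785. δp/p = √((1·δb/b)² + (-1·δc/c)²) = √(0.00217 + 0.000175) = 0.0485, so δp = 0.000381.
Q = p − q: δQ = √(δp² + δq²) = √(1.45e-07 + 5.76e-08) = 0.000450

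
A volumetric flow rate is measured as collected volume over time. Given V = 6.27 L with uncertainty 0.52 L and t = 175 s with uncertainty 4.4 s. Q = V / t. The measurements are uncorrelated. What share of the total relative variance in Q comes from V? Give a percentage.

(δQ/Q)² = (1·δV/V)² + (-1·δt/t)²
  V term: (1×0.0829)² = 0.00688
  t term: (-1×0.0251)² = 0.000632
Total = 0.00751. Share from V = 0.00688/0.00751 = 0.916.

91.6%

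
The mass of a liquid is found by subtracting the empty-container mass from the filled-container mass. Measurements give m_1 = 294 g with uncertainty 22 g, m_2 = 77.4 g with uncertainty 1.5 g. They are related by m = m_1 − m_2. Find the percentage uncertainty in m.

Sums and differences: (δm)² = Σ (cᵢ δxᵢ)².
  (δm_1)² = 484;  (δm_2)² = 2.25
δm = √(486) = 22.1 g
m = 217 g, so δm/m = 22.1/217 = 0.102.

10.2%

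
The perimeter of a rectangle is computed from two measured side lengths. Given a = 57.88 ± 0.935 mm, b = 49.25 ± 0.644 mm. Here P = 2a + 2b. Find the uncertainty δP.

For a sum/difference, combine absolute errors in quadrature:
  (2·δa)² = 3.50;  (2·δb)² = 1.66
δP = √(5.16) = 2.27 mm

2.27 mm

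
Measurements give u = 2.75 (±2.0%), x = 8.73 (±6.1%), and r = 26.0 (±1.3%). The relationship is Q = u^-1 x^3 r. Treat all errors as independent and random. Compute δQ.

Each factor contributes (exponent × relative error)² to (δQ/Q)²:
  (-1·δu/u)² = (-1×0.0200)² = 0.000400;  (3·δx/x)² = (3×0.0610)² = 0.0335;  (1·δr/r)² = (1×0.0130)² = 0.000169
δQ/Q = √(0.0341) = 0.185
Q = 6290, so δQ = 0.185 × 6290 = 1160.

1160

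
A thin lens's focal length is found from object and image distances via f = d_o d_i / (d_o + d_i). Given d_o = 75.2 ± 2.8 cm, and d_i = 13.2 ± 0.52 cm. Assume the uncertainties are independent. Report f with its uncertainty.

11.2 ± 0.381 cm

∂f/∂d_o = (d_i/(d_o+d_i))² = 0.0223;  ∂f/∂d_i = (d_o/(d_o+d_i))² = 0.724
δf = √((∂f/∂d_o · δd_o)² + (∂f/∂d_i · δd_i)²) = √(0.00390 + 0.142) = 0.381 cm
f = 11.2 cm.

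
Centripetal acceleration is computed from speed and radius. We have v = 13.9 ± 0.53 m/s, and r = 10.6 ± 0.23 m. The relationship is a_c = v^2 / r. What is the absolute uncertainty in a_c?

1.45 m/s^2

Products/powers → add relative errors in quadrature, weighted by exponent:
  (2·δv/v)² = (2×0.0381)² = 0.00582;  (-1·δr/r)² = (-1×0.0217)² = 0.000471
δa_c/a_c = √(0.00629) = 0.0793
a_c = 18.2 m/s^2, so δa_c = 0.0793 × 18.2 = 1.45 m/s^2.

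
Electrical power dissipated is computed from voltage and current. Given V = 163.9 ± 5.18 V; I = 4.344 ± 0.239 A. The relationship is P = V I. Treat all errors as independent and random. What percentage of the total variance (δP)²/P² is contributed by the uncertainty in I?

(δP/P)² = (1·δV/V)² + (1·δI/I)²
  V term: (1×0.0316)² = 0.000999
  I term: (1×0.0550)² = 0.00303
Total = 0.00403. Share from I = 0.00303/0.00403 = 0.752.

75.2%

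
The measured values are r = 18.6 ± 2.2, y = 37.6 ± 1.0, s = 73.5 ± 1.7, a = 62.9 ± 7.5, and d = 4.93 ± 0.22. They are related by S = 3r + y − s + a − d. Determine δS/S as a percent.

13.1%

S is a linear combination, so absolute uncertainties add in quadrature:
  (3·δr)² = 43.6;  (δy)² = 1.00;  (δs)² = 2.89;  (δa)² = 56.2;  (δd)² = 0.0484
δS = √(104) = 10.2
S = 77.9, so δS/S = 10.2/77.9 = 0.131.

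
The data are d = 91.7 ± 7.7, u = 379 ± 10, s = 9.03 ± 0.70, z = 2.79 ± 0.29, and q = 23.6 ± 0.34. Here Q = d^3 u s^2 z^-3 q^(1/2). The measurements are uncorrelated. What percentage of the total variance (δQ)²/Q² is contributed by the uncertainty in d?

34.2%

(δQ/Q)² = (3·δd/d)² + (1·δu/u)² + (2·δs/s)² + (-3·δz/z)² + (½·δq/q)²
  d term: (3×0.0840)² = 0.0635
  u term: (1×0.0264)² = 0.000696
  s term: (2×0.0775)² = 0.0240
  z term: (-3×0.104)² = 0.0972
  q term: (0.5×0.0144)² = 5.19e-05
Total = 0.185. Share from d = 0.0635/0.185 = 0.342.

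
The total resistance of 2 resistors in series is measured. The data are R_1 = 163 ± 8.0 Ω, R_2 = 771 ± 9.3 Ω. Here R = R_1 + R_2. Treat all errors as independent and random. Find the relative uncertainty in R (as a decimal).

For a sum/difference, combine absolute errors in quadrature:
  (δR_1)² = 64.0;  (δR_2)² = 86.5
δR = √(150) = 12.3 Ω
R = 934 Ω, so δR/R = 12.3/934 = 0.0131.

0.0131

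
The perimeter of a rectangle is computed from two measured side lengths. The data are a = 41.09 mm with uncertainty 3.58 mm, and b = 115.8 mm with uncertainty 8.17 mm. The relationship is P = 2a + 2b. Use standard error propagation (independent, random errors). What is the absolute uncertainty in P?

17.8 mm

For a sum/difference, combine absolute errors in quadrature:
  (2·δa)² = 51.3;  (2·δb)² = 267
δP = √(318) = 17.8 mm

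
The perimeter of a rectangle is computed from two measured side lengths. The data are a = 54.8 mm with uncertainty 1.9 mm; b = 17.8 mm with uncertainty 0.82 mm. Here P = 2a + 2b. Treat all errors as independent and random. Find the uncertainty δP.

4.14 mm

P is a linear combination, so absolute uncertainties add in quadrature:
  (2·δa)² = 14.4;  (2·δb)² = 2.69
δP = √(17.1) = 4.14 mm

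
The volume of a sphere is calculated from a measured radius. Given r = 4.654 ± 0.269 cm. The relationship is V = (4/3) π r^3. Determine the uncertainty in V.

For a monomial V ∝ r^3, fractional errors add in quadrature:
  (3·δr/r)² = (3×0.0578)² = 0.0301
δV/V = √(0.0301) = 0.173
V = 422.2 cm^3, so δV = 0.173 × 422.2 = 73.2 cm^3.

73.2 cm^3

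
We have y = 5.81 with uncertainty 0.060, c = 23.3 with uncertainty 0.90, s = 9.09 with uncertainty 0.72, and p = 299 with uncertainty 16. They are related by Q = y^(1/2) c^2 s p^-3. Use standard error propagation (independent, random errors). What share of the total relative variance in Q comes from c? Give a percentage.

(δQ/Q)² = (½·δy/y)² + (2·δc/c)² + (1·δs/s)² + (-3·δp/p)²
  y term: (0.5×0.0103)² = 2.67e-05
  c term: (2×0.0386)² = 0.00597
  s term: (1×0.0792)² = 0.00627
  p term: (-3×0.0535)² = 0.0258
Total = 0.0380. Share from c = 0.00597/0.0380 = 0.157.

15.7%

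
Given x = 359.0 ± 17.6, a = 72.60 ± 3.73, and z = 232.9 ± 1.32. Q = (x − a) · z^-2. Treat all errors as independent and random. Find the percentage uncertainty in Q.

Let u = x − a = 286.4. δu = √(δx² + δa²) = √(310 + 13.9) = 18.0, so δu/u = 0.0628.
Q is then a monomial in u, z:
δQ/Q = √((δu/u)² + (-2·δz/z)²) = √(0.00395 + 0.000128) = 0.0638

6.38%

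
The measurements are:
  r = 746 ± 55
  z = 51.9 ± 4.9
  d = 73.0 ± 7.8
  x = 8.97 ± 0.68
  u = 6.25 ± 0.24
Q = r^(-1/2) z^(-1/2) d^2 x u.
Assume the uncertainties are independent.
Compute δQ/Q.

Relative error in a monomial: (δQ/Q)² = Σ (nᵢ · δxᵢ/xᵢ)².
  (−½·δr/r)² = (-0.5×0.0737)² = 0.00136;  (−½·δz/z)² = (-0.5×0.0944)² = 0.00223;  (2·δd/d)² = (2×0.107)² = 0.0457;  (1·δx/x)² = (1×0.0758)² = 0.00575;  (1·δu/u)² = (1×0.0384)² = 0.00147
δQ/Q = √(0.0565) = 0.238

0.238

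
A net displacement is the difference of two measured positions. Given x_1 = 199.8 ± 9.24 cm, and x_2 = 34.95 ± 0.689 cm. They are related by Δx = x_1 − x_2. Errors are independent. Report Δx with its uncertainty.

Δx is a linear combination, so absolute uncertainties add in quadrature:
  (δx_1)² = 85.4;  (δx_2)² = 0.475
δΔx = √(85.9) = 9.27 cm
Δx = 164.9 cm.

164.9 ± 9.27 cm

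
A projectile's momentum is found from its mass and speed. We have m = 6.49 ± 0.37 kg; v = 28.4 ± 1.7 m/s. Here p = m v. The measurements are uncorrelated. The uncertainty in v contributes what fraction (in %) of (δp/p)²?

(δp/p)² = (1·δm/m)² + (1·δv/v)²
  m term: (1×0.0570)² = 0.00325
  v term: (1×0.0599)² = 0.00358
Total = 0.00683. Share from v = 0.00358/0.00683 = 0.524.

52.4%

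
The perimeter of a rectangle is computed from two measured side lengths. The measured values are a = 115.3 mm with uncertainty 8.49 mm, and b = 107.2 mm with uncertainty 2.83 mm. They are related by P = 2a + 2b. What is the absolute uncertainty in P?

Each term contributes (cᵢ δxᵢ)² to (δP)²:
  (2·δa)² = 288;  (2·δb)² = 32.0
δP = √(320) = 17.9 mm

17.9 mm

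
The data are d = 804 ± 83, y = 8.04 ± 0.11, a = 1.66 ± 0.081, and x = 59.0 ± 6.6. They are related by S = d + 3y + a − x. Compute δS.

Each term contributes (cᵢ δxᵢ)² to (δS)²:
  (δd)² = 6890;  (3·δy)² = 0.109;  (δa)² = 0.00656;  (δx)² = 43.6
δS = √(6930) = 83.3

83.3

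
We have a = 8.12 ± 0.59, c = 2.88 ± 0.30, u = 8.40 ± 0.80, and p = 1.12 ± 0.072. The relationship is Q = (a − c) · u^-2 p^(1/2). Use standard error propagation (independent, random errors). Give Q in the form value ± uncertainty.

Let w = a − c = 5.24. δw = √(δa² + δc²) = √(0.348 + 0.0900) = 0.662, so δw/w = 0.126.
Q is then a monomial in w, u, p:
δQ/Q = √((δw/w)² + (-2·δu/u)² + (½·δp/p)²) = √(0.0160 + 0.0363 + 0.00103) = 0.231
Q = 0.0786, so δQ = 0.231 × 0.0786 = 0.0181.

0.0786 ± 0.0181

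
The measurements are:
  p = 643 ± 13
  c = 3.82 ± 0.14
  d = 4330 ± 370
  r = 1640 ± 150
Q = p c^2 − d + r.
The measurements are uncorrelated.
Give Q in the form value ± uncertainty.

Let w = p·c^2 = 9380. δw/w = √((1·δp/p)² + (2·δc/c)²) = √(0.000409 + 0.00537) = 0.0760, so δw = 713.
Q = w − d + r: δQ = √(δw² + δd² + δr²) = √(5.09e+05 + 1.37e+05 + 22500) = 818
Q = 6690.

6690 ± 818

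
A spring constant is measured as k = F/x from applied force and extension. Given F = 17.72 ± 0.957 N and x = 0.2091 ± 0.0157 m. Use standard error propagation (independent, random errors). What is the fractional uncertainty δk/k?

0.0925

k is a product of powers, so relative uncertainties combine in quadrature:
  (1·δF/F)² = (1×0.0540)² = 0.00292;  (-1·δx/x)² = (-1×0.0751)² = 0.00564
δk/k = √(0.00855) = 0.0925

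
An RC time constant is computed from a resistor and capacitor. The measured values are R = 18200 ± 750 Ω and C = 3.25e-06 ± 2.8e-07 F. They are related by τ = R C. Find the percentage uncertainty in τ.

Since τ is a product/quotient, work with relative uncertainties:
  (1·δR/R)² = (1×0.0412)² = 0.00170;  (1·δC/C)² = (1×0.0862)² = 0.00742
δτ/τ = √(0.00912) = 0.0955

9.55%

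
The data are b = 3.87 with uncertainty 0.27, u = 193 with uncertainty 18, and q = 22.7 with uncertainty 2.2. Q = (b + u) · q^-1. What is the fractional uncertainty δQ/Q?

0.133

Let w = b + u = 197. δw = √(δb² + δu²) = √(0.0729 + 324) = 18.0, so δw/w = 0.0914.
Q is then a monomial in w, q:
δQ/Q = √((δw/w)² + (-1·δq/q)²) = √(0.00836 + 0.00939) = 0.133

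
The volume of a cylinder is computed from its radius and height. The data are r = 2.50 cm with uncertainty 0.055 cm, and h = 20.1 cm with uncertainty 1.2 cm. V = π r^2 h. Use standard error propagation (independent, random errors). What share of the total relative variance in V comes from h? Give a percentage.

64.8%

(δV/V)² = (2·δr/r)² + (1·δh/h)²
  r term: (2×0.0220)² = 0.00194
  h term: (1×0.0597)² = 0.00356
Total = 0.00550. Share from h = 0.00356/0.00550 = 0.648.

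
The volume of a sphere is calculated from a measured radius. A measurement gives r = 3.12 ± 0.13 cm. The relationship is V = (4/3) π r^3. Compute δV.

15.9 cm^3

V ∝ r^3, so δV/V = |3| · δr/r = 3 × 0.0417 = 0.125.
V = 127 cm^3, so δV = 0.125 × 127 = 15.9 cm^3.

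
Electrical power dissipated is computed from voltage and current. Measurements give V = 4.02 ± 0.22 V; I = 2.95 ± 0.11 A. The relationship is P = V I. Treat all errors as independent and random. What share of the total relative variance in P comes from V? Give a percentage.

68.3%

(δP/P)² = (1·δV/V)² + (1·δI/I)²
  V term: (1×0.0547)² = 0.00299
  I term: (1×0.0373)² = 0.00139
Total = 0.00439. Share from V = 0.00299/0.00439 = 0.683.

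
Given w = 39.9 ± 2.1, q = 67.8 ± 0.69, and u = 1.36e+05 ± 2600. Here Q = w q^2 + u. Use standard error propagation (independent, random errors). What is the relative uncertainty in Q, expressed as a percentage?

3.34%

Let p = w·q^2 = 1.83e+05. δp/p = √((1·δw/w)² + (2·δq/q)²) = √(0.00277 + 0.000414) = 0.0564, so δp = 10400.
Q = p + u: δQ = √(δp² + δu²) = √(1.07e+08 + 6.76e+06) = 10700
Q = 3.19e+05, so δQ/Q = 10700/3.19e+05 = 0.0334.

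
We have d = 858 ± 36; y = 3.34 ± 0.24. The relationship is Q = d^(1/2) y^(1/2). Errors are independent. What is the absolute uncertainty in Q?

Products/powers → add relative errors in quadrature, weighted by exponent:
  (½·δd/d)² = (0.5×0.0420)² = 0.000440;  (½·δy/y)² = (0.5×0.0719)² = 0.00129
δQ/Q = √(0.00173) = 0.0416
Q = 53.5, so δQ = 0.0416 × 53.5 = 2.23.

2.23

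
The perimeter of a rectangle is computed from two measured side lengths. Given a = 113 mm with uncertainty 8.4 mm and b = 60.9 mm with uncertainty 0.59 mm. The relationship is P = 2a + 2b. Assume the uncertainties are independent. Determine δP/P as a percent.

4.84%

Sums and differences: (δP)² = Σ (cᵢ δxᵢ)².
  (2·δa)² = 282;  (2·δb)² = 1.39
δP = √(284) = 16.8 mm
P = 348 mm, so δP/P = 16.8/348 = 0.0484.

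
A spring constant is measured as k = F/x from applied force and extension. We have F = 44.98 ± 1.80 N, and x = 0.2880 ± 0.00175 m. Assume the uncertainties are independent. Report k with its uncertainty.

156.2 ± 6.32 N/m

Each factor contributes (exponent × relative error)² to (δk/k)²:
  (1·δF/F)² = (1×0.0400)² = 0.00160;  (-1·δx/x)² = (-1×0.00608)² = 3.69e-05
δk/k = √(0.00164) = 0.0405
k = 156.2 N/m, so δk = 0.0405 × 156.2 = 6.32 N/m.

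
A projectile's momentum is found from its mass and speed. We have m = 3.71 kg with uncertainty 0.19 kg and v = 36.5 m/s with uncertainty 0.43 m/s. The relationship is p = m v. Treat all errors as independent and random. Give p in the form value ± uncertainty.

135 ± 7.12 kg·m/s

For a monomial p ∝ m, v, fractional errors add in quadrature:
  (1·δm/m)² = (1×0.0512)² = 0.00262;  (1·δv/v)² = (1×0.0118)² = 0.000139
δp/p = √(0.00276) = 0.0526
p = 135 kg·m/s, so δp = 0.0526 × 135 = 7.12 kg·m/s.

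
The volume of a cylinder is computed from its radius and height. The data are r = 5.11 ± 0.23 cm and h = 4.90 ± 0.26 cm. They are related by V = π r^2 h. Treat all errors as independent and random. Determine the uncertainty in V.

V is a product of powers, so relative uncertainties combine in quadrature:
  (2·δr/r)² = (2×0.0450)² = 0.00810;  (1·δh/h)² = (1×0.0531)² = 0.00282
δV/V = √(0.0109) = 0.104
V = 402 cm^3, so δV = 0.104 × 402 = 42.0 cm^3.

42.0 cm^3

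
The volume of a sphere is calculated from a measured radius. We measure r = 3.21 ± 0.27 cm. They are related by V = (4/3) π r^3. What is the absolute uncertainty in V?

35.0 cm^3

Since V is a product/quotient, work with relative uncertainties:
  (3·δr/r)² = (3×0.0841)² = 0.0637
δV/V = √(0.0637) = 0.252
V = 139 cm^3, so δV = 0.252 × 139 = 35.0 cm^3.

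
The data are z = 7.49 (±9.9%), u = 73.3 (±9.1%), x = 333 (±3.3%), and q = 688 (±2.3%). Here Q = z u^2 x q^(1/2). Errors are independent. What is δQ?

Relative error in a monomial: (δQ/Q)² = Σ (nᵢ · δxᵢ/xᵢ)².
  (1·δz/z)² = (1×0.0990)² = 0.00980;  (2·δu/u)² = (2×0.0910)² = 0.0331;  (1·δx/x)² = (1×0.0330)² = 0.00109;  (½·δq/q)² = (0.5×0.0230)² = 0.000132
δQ/Q = √(0.0441) = 0.210
Q = 3.52e+08, so δQ = 0.210 × 3.52e+08 = 7.39e+07.

7.39e+07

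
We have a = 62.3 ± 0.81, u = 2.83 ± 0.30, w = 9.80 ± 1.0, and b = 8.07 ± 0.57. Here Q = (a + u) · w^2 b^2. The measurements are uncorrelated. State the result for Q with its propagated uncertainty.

Let h = a + u = 65.1. δh = √(δa² + δu²) = √(0.656 + 0.0900) = 0.864, so δh/h = 0.0133.
Q is then a monomial in h, w, b:
δQ/Q = √((δh/h)² + (2·δw/w)² + (2·δb/b)²) = √(0.000176 + 0.0416 + 0.0200) = 0.249
Q = 4.07e+05, so δQ = 0.249 × 4.07e+05 = 1.01e+05.

(4.07 ± 1.01) × 10^5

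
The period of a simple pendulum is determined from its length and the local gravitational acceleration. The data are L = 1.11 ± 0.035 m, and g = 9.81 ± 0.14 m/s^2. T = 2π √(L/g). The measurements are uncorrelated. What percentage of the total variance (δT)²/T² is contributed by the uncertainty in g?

17.0%

(δT/T)² = (½·δL/L)² + (−½·δg/g)²
  L term: (0.5×0.0315)² = 0.000249
  g term: (-0.5×0.0143)² = 5.09e-05
Total = 0.000299. Share from g = 5.09e-05/0.000299 = 0.170.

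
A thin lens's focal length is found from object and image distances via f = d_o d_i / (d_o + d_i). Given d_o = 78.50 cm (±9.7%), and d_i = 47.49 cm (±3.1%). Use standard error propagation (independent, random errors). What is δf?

∂f/∂d_o = (d_i/(d_o+d_i))² = 0.142;  ∂f/∂d_i = (d_o/(d_o+d_i))² = 0.388
δf = √((∂f/∂d_o · δd_o)² + (∂f/∂d_i · δd_i)²) = √(1.17 + 0.327) = 1.22 cm

1.22 cm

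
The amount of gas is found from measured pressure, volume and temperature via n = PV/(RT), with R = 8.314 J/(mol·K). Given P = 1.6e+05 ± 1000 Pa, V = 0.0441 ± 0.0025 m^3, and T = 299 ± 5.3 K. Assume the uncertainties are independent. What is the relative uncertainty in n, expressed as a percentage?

For a monomial n ∝ P, V, T^-1, fractional errors add in quadrature:
  (1·δP/P)² = (1×0.00625)² = 3.91e-05;  (1·δV/V)² = (1×0.0567)² = 0.00321;  (-1·δT/T)² = (-1×0.0177)² = 0.000314
δn/n = √(0.00357) = 0.0597

5.97%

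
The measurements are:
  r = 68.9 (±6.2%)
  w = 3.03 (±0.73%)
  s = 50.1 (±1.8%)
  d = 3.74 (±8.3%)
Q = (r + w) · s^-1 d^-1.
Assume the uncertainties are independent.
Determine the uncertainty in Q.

Let u = r + w = 71.9. δu = √(δr² + δw²) = √(18.2 + 0.000489) = 4.27, so δu/u = 0.0594.
Q is then a monomial in u, s, d:
δQ/Q = √((δu/u)² + (-1·δs/s)² + (-1·δd/d)²) = √(0.00353 + 0.000324 + 0.00689) = 0.104
Q = 0.384, so δQ = 0.104 × 0.384 = 0.0398.

0.0398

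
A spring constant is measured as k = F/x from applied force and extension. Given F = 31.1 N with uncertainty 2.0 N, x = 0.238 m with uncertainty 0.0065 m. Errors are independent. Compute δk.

For a monomial k ∝ F, x^-1, fractional errors add in quadrature:
  (1·δF/F)² = (1×0.0643)² = 0.00414;  (-1·δx/x)² = (-1×0.0273)² = 0.000746
δk/k = √(0.00488) = 0.0699
k = 131 N/m, so δk = 0.0699 × 131 = 9.13 N/m.

9.13 N/m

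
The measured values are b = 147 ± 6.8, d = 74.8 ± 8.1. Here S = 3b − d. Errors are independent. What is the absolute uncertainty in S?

For a sum/difference, combine absolute errors in quadrature:
  (3·δb)² = 416;  (δd)² = 65.6
δS = √(482) = 21.9

21.9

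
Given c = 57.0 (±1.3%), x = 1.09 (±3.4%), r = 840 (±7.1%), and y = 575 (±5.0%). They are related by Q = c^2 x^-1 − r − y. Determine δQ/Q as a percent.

Let p = c^2·x^-1 = 2980. δp/p = √((2·δc/c)² + (-1·δx/x)²) = √(0.000676 + 0.00116) = 0.0428, so δp = 128.
Q = p − r − y: δQ = √(δp² + δr² + δy²) = √(16300 + 3560 + 827) = 144
Q = 1570, so δQ/Q = 144/1570 = 0.0918.

9.18%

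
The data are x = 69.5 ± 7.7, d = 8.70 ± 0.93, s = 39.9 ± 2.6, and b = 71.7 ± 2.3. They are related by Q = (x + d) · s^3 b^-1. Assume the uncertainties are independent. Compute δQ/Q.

0.222

Let u = x + d = 78.2. δu = √(δx² + δd²) = √(59.3 + 0.865) = 7.76, so δu/u = 0.0992.
Q is then a monomial in u, s, b:
δQ/Q = √((δu/u)² + (3·δs/s)² + (-1·δb/b)²) = √(0.00984 + 0.0382 + 0.00103) = 0.222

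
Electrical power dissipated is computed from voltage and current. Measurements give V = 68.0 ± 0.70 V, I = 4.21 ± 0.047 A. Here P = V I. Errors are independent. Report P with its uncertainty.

Since P is a product/quotient, work with relative uncertainties:
  (1·δV/V)² = (1×0.0103)² = 0.000106;  (1·δI/I)² = (1×0.0112)² = 0.000125
δP/P = √(0.000231) = 0.0152
P = 286 W, so δP = 0.0152 × 286 = 4.35 W.

286 ± 4.35 W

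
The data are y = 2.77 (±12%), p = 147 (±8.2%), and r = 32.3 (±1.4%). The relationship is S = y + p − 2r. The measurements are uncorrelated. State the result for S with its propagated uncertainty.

85.2 ± 12.1

Sums and differences: (δS)² = Σ (cᵢ δxᵢ)².
  (δy)² = 0.110;  (δp)² = 145;  (2·δr)² = 0.818
δS = √(146) = 12.1
S = 85.2.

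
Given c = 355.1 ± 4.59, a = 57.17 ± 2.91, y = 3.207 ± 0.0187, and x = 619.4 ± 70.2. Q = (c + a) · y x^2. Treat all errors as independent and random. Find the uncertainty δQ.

1.15e+08

Let u = c + a = 412.3. δu = √(δc² + δa²) = √(21.1 + 8.47) = 5.43, so δu/u = 0.0132.
Q is then a monomial in u, y, x:
δQ/Q = √((δu/u)² + (1·δy/y)² + (2·δx/x)²) = √(0.000174 + 3.4e-05 + 0.0514) = 0.227
Q = 5.073e+08, so δQ = 0.227 × 5.073e+08 = 1.15e+08.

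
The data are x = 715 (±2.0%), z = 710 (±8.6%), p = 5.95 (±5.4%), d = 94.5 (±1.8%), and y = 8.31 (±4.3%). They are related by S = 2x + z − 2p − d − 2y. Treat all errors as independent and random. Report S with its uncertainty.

2020 ± 67.5

S is a linear combination, so absolute uncertainties add in quadrature:
  (2·δx)² = 818;  (δz)² = 3730;  (2·δp)² = 0.413;  (δd)² = 2.89;  (2·δy)² = 0.511
δS = √(4550) = 67.5
S = 2020.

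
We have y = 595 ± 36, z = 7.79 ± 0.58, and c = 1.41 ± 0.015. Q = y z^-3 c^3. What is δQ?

0.824

Each factor contributes (exponent × relative error)² to (δQ/Q)²:
  (1·δy/y)² = (1×0.0605)² = 0.00366;  (-3·δz/z)² = (-3×0.0745)² = 0.0499;  (3·δc/c)² = (3×0.0106)² = 0.00102
δQ/Q = √(0.0546) = 0.234
Q = 3.53, so δQ = 0.234 × 3.53 = 0.824.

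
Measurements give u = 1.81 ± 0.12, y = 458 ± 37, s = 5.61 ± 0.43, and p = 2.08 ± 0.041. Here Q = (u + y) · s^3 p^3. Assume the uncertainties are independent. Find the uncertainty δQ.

1.83e+05

Let w = u + y = 460. δw = √(δu² + δy²) = √(0.0144 + 1370) = 37.0, so δw/w = 0.0805.
Q is then a monomial in w, s, p:
δQ/Q = √((δw/w)² + (3·δs/s)² + (3·δp/p)²) = √(0.00648 + 0.0529 + 0.00350) = 0.251
Q = 7.31e+05, so δQ = 0.251 × 7.31e+05 = 1.83e+05.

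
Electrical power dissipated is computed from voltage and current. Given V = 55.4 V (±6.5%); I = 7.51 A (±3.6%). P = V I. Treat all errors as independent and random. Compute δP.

Each factor contributes (exponent × relative error)² to (δP/P)²:
  (1·δV/V)² = (1×0.0650)² = 0.00423;  (1·δI/I)² = (1×0.0360)² = 0.00130
δP/P = √(0.00552) = 0.0743
P = 416 W, so δP = 0.0743 × 416 = 30.9 W.

30.9 W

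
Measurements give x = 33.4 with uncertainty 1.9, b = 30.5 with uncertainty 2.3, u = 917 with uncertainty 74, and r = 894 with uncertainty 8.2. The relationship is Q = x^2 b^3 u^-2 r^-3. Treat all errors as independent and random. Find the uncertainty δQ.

1.59e-08

Q is a product of powers, so relative uncertainties combine in quadrature:
  (2·δx/x)² = (2×0.0569)² = 0.0129;  (3·δb/b)² = (3×0.0754)² = 0.0512;  (-2·δu/u)² = (-2×0.0807)² = 0.0260;  (-3·δr/r)² = (-3×0.00917)² = 0.000757
δQ/Q = √(0.0909) = 0.302
Q = 5.27e-08, so δQ = 0.302 × 5.27e-08 = 1.59e-08.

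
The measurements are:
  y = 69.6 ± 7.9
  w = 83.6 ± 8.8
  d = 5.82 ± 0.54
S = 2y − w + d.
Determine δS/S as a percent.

29.5%

For a sum/difference, combine absolute errors in quadrature:
  (2·δy)² = 250;  (δw)² = 77.4;  (δd)² = 0.292
δS = √(327) = 18.1
S = 61.4, so δS/S = 18.1/61.4 = 0.295.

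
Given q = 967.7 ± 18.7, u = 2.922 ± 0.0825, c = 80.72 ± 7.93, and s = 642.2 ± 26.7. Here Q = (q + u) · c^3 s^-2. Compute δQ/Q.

Let w = q + u = 970.6. δw = √(δq² + δu²) = √(350 + 0.00681) = 18.7, so δw/w = 0.0193.
Q is then a monomial in w, c, s:
δQ/Q = √((δw/w)² + (3·δc/c)² + (-2·δs/s)²) = √(0.000371 + 0.0869 + 0.00691) = 0.307

0.307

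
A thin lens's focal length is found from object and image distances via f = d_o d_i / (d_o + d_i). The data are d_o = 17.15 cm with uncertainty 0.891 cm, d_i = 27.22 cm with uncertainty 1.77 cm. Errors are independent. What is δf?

∂f/∂d_o = (d_i/(d_o+d_i))² = 0.376;  ∂f/∂d_i = (d_o/(d_o+d_i))² = 0.149
δf = √((∂f/∂d_o · δd_o)² + (∂f/∂d_i · δd_i)²) = √(0.112 + 0.0699) = 0.427 cm

0.427 cm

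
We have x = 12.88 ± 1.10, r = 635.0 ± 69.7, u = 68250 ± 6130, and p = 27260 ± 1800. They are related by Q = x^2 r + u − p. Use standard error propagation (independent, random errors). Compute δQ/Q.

0.153

Let w = x^2·r = 105300. δw/w = √((2·δx/x)² + (1·δr/r)²) = √(0.0292 + 0.0120) = 0.203, so δw = 21400.
Q = w + u − p: δQ = √(δw² + δu² + δp²) = √(4.57e+08 + 3.76e+07 + 3.24e+06) = 22300
Q = 146300, so δQ/Q = 22300/146300 = 0.153.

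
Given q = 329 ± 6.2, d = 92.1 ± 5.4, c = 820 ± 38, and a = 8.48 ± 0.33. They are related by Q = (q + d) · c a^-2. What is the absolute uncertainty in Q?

Let u = q + d = 421. δu = √(δq² + δd²) = √(38.4 + 29.2) = 8.22, so δu/u = 0.0195.
Q is then a monomial in u, c, a:
δQ/Q = √((δu/u)² + (1·δc/c)² + (-2·δa/a)²) = √(0.000381 + 0.00215 + 0.00606) = 0.0927
Q = 4800, so δQ = 0.0927 × 4800 = 445.

445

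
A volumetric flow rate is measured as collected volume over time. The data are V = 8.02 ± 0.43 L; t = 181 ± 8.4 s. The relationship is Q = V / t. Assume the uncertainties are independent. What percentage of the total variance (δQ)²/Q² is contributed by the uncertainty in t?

42.8%

(δQ/Q)² = (1·δV/V)² + (-1·δt/t)²
  V term: (1×0.0536)² = 0.00287
  t term: (-1×0.0464)² = 0.00215
Total = 0.00503. Share from t = 0.00215/0.00503 = 0.428.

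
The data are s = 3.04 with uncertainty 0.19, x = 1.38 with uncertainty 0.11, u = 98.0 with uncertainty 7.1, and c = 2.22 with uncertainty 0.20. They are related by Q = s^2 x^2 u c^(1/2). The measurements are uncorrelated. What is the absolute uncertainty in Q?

Q is a product of powers, so relative uncertainties combine in quadrature:
  (2·δs/s)² = (2×0.0625)² = 0.0156;  (2·δx/x)² = (2×0.0797)² = 0.0254;  (1·δu/u)² = (1×0.0724)² = 0.00525;  (½·δc/c)² = (0.5×0.0901)² = 0.00203
δQ/Q = √(0.0483) = 0.220
Q = 2570, so δQ = 0.220 × 2570 = 565.

565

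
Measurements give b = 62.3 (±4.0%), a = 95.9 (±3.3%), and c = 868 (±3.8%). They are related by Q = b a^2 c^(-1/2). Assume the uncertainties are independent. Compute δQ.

Products/powers → add relative errors in quadrature, weighted by exponent:
  (1·δb/b)² = (1×0.0400)² = 0.00160;  (2·δa/a)² = (2×0.0330)² = 0.00436;  (−½·δc/c)² = (-0.5×0.0380)² = 0.000361
δQ/Q = √(0.00632) = 0.0795
Q = 19400, so δQ = 0.0795 × 19400 = 1550.

1550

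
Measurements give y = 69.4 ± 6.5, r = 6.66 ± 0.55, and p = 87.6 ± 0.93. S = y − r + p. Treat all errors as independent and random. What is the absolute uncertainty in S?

6.59

Sums and differences: (δS)² = Σ (cᵢ δxᵢ)².
  (δy)² = 42.2;  (δr)² = 0.303;  (δp)² = 0.865
δS = √(43.4) = 6.59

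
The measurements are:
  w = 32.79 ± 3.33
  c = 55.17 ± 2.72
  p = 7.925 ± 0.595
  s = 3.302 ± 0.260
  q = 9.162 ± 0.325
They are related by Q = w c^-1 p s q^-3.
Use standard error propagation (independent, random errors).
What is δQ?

0.00383

Relative error in a monomial: (δQ/Q)² = Σ (nᵢ · δxᵢ/xᵢ)².
  (1·δw/w)² = (1×0.102)² = 0.0103;  (-1·δc/c)² = (-1×0.0493)² = 0.00243;  (1·δp/p)² = (1×0.0751)² = 0.00564;  (1·δs/s)² = (1×0.0787)² = 0.00620;  (-3·δq/q)² = (-3×0.0355)² = 0.0113
δQ/Q = √(0.0359) = 0.189
Q = 0.02022, so δQ = 0.189 × 0.02022 = 0.00383.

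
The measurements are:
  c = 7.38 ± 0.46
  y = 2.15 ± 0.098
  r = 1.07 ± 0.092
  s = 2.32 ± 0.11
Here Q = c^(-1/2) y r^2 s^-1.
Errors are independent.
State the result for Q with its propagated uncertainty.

0.391 ± 0.0729

For a monomial Q ∝ c^(-1/2), y, r^2, s^-1, fractional errors add in quadrature:
  (−½·δc/c)² = (-0.5×0.0623)² = 0.000971;  (1·δy/y)² = (1×0.0456)² = 0.00208;  (2·δr/r)² = (2×0.0860)² = 0.0296;  (-1·δs/s)² = (-1×0.0474)² = 0.00225
δQ/Q = √(0.0349) = 0.187
Q = 0.391, so δQ = 0.187 × 0.391 = 0.0729.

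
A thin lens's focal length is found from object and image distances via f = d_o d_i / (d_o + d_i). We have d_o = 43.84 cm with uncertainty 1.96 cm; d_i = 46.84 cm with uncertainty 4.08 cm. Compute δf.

1.09 cm

∂f/∂d_o = (d_i/(d_o+d_i))² = 0.267;  ∂f/∂d_i = (d_o/(d_o+d_i))² = 0.234
δf = √((∂f/∂d_o · δd_o)² + (∂f/∂d_i · δd_i)²) = √(0.273 + 0.909) = 1.09 cm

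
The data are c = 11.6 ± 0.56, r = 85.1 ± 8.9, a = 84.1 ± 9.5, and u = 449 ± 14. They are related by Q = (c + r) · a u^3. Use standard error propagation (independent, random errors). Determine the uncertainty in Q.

1.28e+11

Let w = c + r = 96.7. δw = √(δc² + δr²) = √(0.314 + 79.2) = 8.92, so δw/w = 0.0922.
Q is then a monomial in w, a, u:
δQ/Q = √((δw/w)² + (1·δa/a)² + (3·δu/u)²) = √(0.00850 + 0.0128 + 0.00875) = 0.173
Q = 7.36e+11, so δQ = 0.173 × 7.36e+11 = 1.28e+11.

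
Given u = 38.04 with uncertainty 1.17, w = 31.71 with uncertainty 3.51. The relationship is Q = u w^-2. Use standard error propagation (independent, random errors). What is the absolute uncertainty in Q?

Products/powers → add relative errors in quadrature, weighted by exponent:
  (1·δu/u)² = (1×0.0308)² = 0.000946;  (-2·δw/w)² = (-2×0.111)² = 0.0490
δQ/Q = √(0.0500) = 0.224
Q = 0.03783, so δQ = 0.224 × 0.03783 = 0.00846.

0.00846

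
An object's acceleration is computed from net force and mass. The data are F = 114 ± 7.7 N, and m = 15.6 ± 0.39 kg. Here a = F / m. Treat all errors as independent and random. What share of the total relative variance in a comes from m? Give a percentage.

(δa/a)² = (1·δF/F)² + (-1·δm/m)²
  F term: (1×0.0675)² = 0.00456
  m term: (-1×0.0250)² = 0.000625
Total = 0.00519. Share from m = 0.000625/0.00519 = 0.120.

12.0%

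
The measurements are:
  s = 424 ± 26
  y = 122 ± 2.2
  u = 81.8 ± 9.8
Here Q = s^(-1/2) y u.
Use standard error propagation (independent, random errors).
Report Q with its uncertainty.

485 ± 60.6

Products/powers → add relative errors in quadrature, weighted by exponent:
  (−½·δs/s)² = (-0.5×0.0613)² = 0.000940;  (1·δy/y)² = (1×0.0180)² = 0.000325;  (1·δu/u)² = (1×0.120)² = 0.0144
δQ/Q = √(0.0156) = 0.125
Q = 485, so δQ = 0.125 × 485 = 60.6.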